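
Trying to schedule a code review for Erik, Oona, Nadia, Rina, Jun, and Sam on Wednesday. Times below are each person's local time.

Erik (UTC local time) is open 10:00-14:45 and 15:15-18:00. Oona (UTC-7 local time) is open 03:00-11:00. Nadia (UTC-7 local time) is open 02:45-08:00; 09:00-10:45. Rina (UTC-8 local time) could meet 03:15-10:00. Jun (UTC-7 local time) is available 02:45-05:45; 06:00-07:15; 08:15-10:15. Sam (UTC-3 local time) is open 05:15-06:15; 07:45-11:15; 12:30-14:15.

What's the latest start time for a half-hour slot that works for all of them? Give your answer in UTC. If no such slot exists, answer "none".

Erik in UTC: 10:00-14:45, 15:15-18:00.
Oona in UTC: 10:00-18:00 (add 7h to convert from UTC-7).
Nadia in UTC: 09:45-15:00, 16:00-17:45 (add 7h to convert from UTC-7).
Rina in UTC: 11:15-18:00 (add 8h to convert from UTC-8).
Jun in UTC: 09:45-12:45, 13:00-14:15, 15:15-17:15 (add 7h to convert from UTC-7).
Sam in UTC: 08:15-09:15, 10:45-14:15, 15:30-17:15 (add 3h to convert from UTC-3).
Erik ∩ Oona: 10:00-14:45, 15:15-18:00.
Erik ∩ Oona ∩ Nadia: 10:00-14:45, 16:00-17:45.
Erik ∩ Oona ∩ Nadia ∩ Rina: 11:15-14:45, 16:00-17:45.
Erik ∩ Oona ∩ Nadia ∩ Rina ∩ Jun: 11:15-12:45, 13:00-14:15, 16:00-17:15.
Erik ∩ Oona ∩ Nadia ∩ Rina ∩ Jun ∩ Sam: 11:15-12:45, 13:00-14:15, 16:00-17:15.
Those are the intersection windows.
The last common window of at least 30 minutes is 16:00-17:15; a 30-minute meeting can start as late as 16:45 and still end by 17:15.

16:45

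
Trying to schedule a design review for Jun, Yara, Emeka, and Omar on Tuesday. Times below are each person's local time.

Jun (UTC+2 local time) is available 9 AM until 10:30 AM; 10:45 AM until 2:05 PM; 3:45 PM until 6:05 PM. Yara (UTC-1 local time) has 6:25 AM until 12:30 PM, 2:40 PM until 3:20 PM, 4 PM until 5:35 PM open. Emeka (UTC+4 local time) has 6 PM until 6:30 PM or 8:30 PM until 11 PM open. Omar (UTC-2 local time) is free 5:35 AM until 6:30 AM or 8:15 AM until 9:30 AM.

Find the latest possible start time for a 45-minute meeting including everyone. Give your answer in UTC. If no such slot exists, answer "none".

none

Jun in UTC: 07:00-08:30, 08:45-12:05, 13:45-16:05 (subtract 2h to convert from UTC+2).
Yara in UTC: 07:25-13:30, 15:40-16:20, 17:00-18:35 (add 1h to convert from UTC-1).
Emeka in UTC: 14:00-14:30, 16:30-19:00 (subtract 4h to convert from UTC+4).
Omar in UTC: 07:35-08:30, 10:15-11:30 (add 2h to convert from UTC-2).
Jun ∩ Yara: 07:25-08:30, 08:45-12:05, 15:40-16:05.
Jun ∩ Yara ∩ Emeka: ∅.
Jun ∩ Yara ∩ Emeka ∩ Omar: ∅.
There is no time when everyone is free.
No common window is at least 45 minutes long.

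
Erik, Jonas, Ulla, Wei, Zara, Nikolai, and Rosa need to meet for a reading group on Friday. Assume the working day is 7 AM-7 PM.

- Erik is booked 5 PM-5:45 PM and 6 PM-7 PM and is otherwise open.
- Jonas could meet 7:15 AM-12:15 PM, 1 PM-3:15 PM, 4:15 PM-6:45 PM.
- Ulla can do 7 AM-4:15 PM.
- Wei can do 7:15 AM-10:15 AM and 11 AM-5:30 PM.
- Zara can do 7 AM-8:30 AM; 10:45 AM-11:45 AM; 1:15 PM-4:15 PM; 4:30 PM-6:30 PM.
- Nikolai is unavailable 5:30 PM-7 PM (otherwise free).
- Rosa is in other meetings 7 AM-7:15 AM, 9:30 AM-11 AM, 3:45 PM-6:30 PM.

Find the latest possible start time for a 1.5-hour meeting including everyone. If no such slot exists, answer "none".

13:45

Erik free: 07:00-17:00, 17:45-18:00 (invert busy blocks within the working day).
Jonas free: 07:15-12:15, 13:00-15:15, 16:15-18:45.
Ulla free: 07:00-16:15.
Wei free: 07:15-10:15, 11:00-17:30.
Zara free: 07:00-08:30, 10:45-11:45, 13:15-16:15, 16:30-18:30.
Nikolai free: 07:00-17:30 (invert busy blocks within the working day).
Rosa free: 07:15-09:30, 11:00-15:45, 18:30-19:00 (invert busy blocks within the working day).
Erik ∩ Jonas: 07:15-12:15, 13:00-15:15, 16:15-17:00, 17:45-18:00.
Erik ∩ Jonas ∩ Ulla: 07:15-12:15, 13:00-15:15.
Erik ∩ Jonas ∩ Ulla ∩ Wei: 07:15-10:15, 11:00-12:15, 13:00-15:15.
Erik ∩ Jonas ∩ Ulla ∩ Wei ∩ Zara: 07:15-08:30, 11:00-11:45, 13:15-15:15.
Erik ∩ Jonas ∩ Ulla ∩ Wei ∩ Zara ∩ Nikolai: 07:15-08:30, 11:00-11:45, 13:15-15:15.
Erik ∩ Jonas ∩ Ulla ∩ Wei ∩ Zara ∩ Nikolai ∩ Rosa: 07:15-08:30, 11:00-11:45, 13:15-15:15.
Those are the intersection windows.
The last common window of at least 90 minutes is 13:15-15:15; a 90-minute meeting can start as late as 13:45 and still end by 15:15.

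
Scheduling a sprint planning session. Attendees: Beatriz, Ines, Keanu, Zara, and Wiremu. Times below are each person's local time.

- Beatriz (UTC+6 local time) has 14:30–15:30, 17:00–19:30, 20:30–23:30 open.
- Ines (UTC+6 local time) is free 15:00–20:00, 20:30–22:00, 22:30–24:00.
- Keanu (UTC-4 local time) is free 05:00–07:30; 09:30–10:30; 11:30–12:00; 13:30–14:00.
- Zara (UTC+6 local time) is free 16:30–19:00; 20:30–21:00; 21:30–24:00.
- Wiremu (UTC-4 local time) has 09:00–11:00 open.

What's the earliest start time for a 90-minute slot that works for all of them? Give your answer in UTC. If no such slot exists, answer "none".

Beatriz in UTC: 08:30-09:30, 11:00-13:30, 14:30-17:30 (subtract 6h to convert from UTC+6).
Ines in UTC: 09:00-14:00, 14:30-16:00, 16:30-18:00 (subtract 6h to convert from UTC+6).
Keanu in UTC: 09:00-11:30, 13:30-14:30, 15:30-16:00, 17:30-18:00 (add 4h to convert from UTC-4).
Zara in UTC: 10:30-13:00, 14:30-15:00, 15:30-18:00 (subtract 6h to convert from UTC+6).
Wiremu in UTC: 13:00-15:00 (add 4h to convert from UTC-4).
Beatriz ∩ Ines: 09:00-09:30, 11:00-13:30, 14:30-16:00, 16:30-17:30.
Beatriz ∩ Ines ∩ Keanu: 09:00-09:30, 11:00-11:30, 15:30-16:00.
Beatriz ∩ Ines ∩ Keanu ∩ Zara: 11:00-11:30, 15:30-16:00.
Beatriz ∩ Ines ∩ Keanu ∩ Zara ∩ Wiremu: ∅.
There is no time when everyone is free.
No common window is at least 90 minutes long.

none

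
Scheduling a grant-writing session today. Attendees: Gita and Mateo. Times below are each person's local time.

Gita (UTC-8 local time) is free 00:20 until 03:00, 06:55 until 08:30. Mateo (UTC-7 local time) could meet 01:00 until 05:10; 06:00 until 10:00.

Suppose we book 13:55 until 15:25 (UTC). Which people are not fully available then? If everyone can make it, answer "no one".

Gita in UTC: 08:20-11:00, 14:55-16:30 (add 8h to convert from UTC-8).
Mateo in UTC: 08:00-12:10, 13:00-17:00 (add 7h to convert from UTC-7).
Gita: not fully free for 13:55-15:25. Mateo: free for 13:55-15:25.

Gita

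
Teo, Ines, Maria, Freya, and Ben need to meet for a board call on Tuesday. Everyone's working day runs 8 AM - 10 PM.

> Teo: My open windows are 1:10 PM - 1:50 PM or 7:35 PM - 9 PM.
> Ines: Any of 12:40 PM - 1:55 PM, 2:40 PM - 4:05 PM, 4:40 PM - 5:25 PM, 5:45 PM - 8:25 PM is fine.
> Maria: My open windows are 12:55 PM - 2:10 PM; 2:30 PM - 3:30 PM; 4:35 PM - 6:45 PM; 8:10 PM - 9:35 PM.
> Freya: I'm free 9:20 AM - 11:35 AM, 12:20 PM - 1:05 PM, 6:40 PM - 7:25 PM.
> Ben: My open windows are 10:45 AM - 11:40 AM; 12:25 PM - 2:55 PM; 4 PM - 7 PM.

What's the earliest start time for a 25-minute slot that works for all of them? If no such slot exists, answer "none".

Teo ∩ Ines: 13:10-13:50, 19:35-20:25.
Teo ∩ Ines ∩ Maria: 13:10-13:50, 20:10-20:25.
Teo ∩ Ines ∩ Maria ∩ Freya: ∅.
Teo ∩ Ines ∩ Maria ∩ Freya ∩ Ben: ∅.
There is no time when everyone is free.
No common window is at least 25 minutes long.

none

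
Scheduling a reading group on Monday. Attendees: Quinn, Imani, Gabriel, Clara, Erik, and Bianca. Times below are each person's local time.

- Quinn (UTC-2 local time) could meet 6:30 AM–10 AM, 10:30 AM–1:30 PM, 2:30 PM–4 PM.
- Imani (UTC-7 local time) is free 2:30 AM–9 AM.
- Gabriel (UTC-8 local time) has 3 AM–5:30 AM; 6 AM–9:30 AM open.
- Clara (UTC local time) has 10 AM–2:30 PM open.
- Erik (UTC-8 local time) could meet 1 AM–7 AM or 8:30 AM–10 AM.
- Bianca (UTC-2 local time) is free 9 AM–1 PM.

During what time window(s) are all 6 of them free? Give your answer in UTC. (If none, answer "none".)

Quinn in UTC: 08:30-12:00, 12:30-15:30, 16:30-18:00 (add 2h to convert from UTC-2).
Imani in UTC: 09:30-16:00 (add 7h to convert from UTC-7).
Gabriel in UTC: 11:00-13:30, 14:00-17:30 (add 8h to convert from UTC-8).
Clara in UTC: 10:00-14:30.
Erik in UTC: 09:00-15:00, 16:30-18:00 (add 8h to convert from UTC-8).
Bianca in UTC: 11:00-15:00 (add 2h to convert from UTC-2).
Quinn ∩ Imani: 09:30-12:00, 12:30-15:30.
Quinn ∩ Imani ∩ Gabriel: 11:00-12:00, 12:30-13:30, 14:00-15:30.
Quinn ∩ Imani ∩ Gabriel ∩ Clara: 11:00-12:00, 12:30-13:30, 14:00-14:30.
Quinn ∩ Imani ∩ Gabriel ∩ Clara ∩ Erik: 11:00-12:00, 12:30-13:30, 14:00-14:30.
Quinn ∩ Imani ∩ Gabriel ∩ Clara ∩ Erik ∩ Bianca: 11:00-12:00, 12:30-13:30, 14:00-14:30.

11:00-12:00, 12:30-13:30, 14:00-14:30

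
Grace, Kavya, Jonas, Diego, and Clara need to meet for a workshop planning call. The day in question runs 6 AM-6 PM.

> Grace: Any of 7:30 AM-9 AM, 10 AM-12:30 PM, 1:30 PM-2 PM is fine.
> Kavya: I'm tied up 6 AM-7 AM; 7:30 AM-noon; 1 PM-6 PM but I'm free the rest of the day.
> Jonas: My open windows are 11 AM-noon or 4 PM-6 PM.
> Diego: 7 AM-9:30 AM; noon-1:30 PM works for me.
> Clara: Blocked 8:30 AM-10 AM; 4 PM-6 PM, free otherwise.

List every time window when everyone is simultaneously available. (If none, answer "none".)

Grace free: 07:30-09:00, 10:00-12:30, 13:30-14:00.
Kavya free: 07:00-07:30, 12:00-13:00 (invert busy blocks within the working day).
Jonas free: 11:00-12:00, 16:00-18:00.
Diego free: 07:00-09:30, 12:00-13:30.
Clara free: 06:00-08:30, 10:00-16:00 (invert busy blocks within the working day).
Grace ∩ Kavya: 12:00-12:30.
Grace ∩ Kavya ∩ Jonas: ∅.
Grace ∩ Kavya ∩ Jonas ∩ Diego: ∅.
Grace ∩ Kavya ∩ Jonas ∩ Diego ∩ Clara: ∅.
There is no time when everyone is free.

none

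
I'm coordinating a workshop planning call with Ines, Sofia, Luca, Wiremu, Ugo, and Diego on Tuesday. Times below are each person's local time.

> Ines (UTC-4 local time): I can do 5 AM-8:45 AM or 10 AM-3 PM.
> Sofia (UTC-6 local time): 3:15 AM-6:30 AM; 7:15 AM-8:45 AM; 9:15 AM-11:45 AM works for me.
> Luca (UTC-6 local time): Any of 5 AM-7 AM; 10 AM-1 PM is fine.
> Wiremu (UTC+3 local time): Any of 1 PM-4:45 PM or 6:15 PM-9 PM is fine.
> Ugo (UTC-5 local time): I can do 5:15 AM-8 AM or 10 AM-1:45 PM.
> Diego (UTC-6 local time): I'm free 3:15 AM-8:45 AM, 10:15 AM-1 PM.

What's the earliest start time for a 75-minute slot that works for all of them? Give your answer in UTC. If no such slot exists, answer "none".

11:00

Ines in UTC: 09:00-12:45, 14:00-19:00 (add 4h to convert from UTC-4).
Sofia in UTC: 09:15-12:30, 13:15-14:45, 15:15-17:45 (add 6h to convert from UTC-6).
Luca in UTC: 11:00-13:00, 16:00-19:00 (add 6h to convert from UTC-6).
Wiremu in UTC: 10:00-13:45, 15:15-18:00 (subtract 3h to convert from UTC+3).
Ugo in UTC: 10:15-13:00, 15:00-18:45 (add 5h to convert from UTC-5).
Diego in UTC: 09:15-14:45, 16:15-19:00 (add 6h to convert from UTC-6).
Ines ∩ Sofia: 09:15-12:30, 14:00-14:45, 15:15-17:45.
Ines ∩ Sofia ∩ Luca: 11:00-12:30, 16:00-17:45.
Ines ∩ Sofia ∩ Luca ∩ Wiremu: 11:00-12:30, 16:00-17:45.
Ines ∩ Sofia ∩ Luca ∩ Wiremu ∩ Ugo: 11:00-12:30, 16:00-17:45.
Ines ∩ Sofia ∩ Luca ∩ Wiremu ∩ Ugo ∩ Diego: 11:00-12:30, 16:15-17:45.
Those are the intersection windows.
The first common window of at least 75 minutes is 11:00-12:30, so the earliest start is 11:00.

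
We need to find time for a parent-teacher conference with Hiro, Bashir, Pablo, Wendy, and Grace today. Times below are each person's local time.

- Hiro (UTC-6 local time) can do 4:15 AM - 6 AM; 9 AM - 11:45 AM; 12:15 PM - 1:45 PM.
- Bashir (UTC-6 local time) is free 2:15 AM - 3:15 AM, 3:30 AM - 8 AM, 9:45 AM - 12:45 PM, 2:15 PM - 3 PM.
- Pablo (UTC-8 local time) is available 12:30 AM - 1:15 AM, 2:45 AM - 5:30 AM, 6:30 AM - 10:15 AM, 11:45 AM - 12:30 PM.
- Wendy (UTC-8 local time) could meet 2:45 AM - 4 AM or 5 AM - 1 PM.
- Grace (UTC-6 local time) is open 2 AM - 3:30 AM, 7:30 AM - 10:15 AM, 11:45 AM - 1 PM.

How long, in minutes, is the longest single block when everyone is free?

30

Hiro in UTC: 10:15-12:00, 15:00-17:45, 18:15-19:45 (add 6h to convert from UTC-6).
Bashir in UTC: 08:15-09:15, 09:30-14:00, 15:45-18:45, 20:15-21:00 (add 6h to convert from UTC-6).
Pablo in UTC: 08:30-09:15, 10:45-13:30, 14:30-18:15, 19:45-20:30 (add 8h to convert from UTC-8).
Wendy in UTC: 10:45-12:00, 13:00-21:00 (add 8h to convert from UTC-8).
Grace in UTC: 08:00-09:30, 13:30-16:15, 17:45-19:00 (add 6h to convert from UTC-6).
Hiro ∩ Bashir: 10:15-12:00, 15:45-17:45, 18:15-18:45.
Hiro ∩ Bashir ∩ Pablo: 10:45-12:00, 15:45-17:45.
Hiro ∩ Bashir ∩ Pablo ∩ Wendy: 10:45-12:00, 15:45-17:45.
Hiro ∩ Bashir ∩ Pablo ∩ Wendy ∩ Grace: 15:45-16:15.
So the common availability across everyone is 15:45-16:15.
The longest is 15:45-16:15 at 30 minutes.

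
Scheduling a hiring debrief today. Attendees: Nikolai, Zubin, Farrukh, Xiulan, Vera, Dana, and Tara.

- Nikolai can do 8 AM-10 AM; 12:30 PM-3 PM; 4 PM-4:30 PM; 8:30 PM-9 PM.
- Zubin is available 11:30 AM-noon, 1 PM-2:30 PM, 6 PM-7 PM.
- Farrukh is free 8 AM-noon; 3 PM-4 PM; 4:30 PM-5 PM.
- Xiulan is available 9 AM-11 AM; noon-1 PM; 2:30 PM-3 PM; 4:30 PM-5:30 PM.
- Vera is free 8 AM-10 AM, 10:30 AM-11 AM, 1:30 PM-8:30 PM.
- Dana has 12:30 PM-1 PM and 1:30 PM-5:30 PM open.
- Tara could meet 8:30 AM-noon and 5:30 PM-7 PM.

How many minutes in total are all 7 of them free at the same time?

Nikolai ∩ Zubin: 13:00-14:30.
Nikolai ∩ Zubin ∩ Farrukh: ∅.
Nikolai ∩ Zubin ∩ Farrukh ∩ Xiulan: ∅.
Nikolai ∩ Zubin ∩ Farrukh ∩ Xiulan ∩ Vera: ∅.
Nikolai ∩ Zubin ∩ Farrukh ∩ Xiulan ∩ Vera ∩ Dana: ∅.
Nikolai ∩ Zubin ∩ Farrukh ∩ Xiulan ∩ Vera ∩ Dana ∩ Tara: ∅.
There is no time when everyone is free.
There is no common window, so the total is 0 minutes.

0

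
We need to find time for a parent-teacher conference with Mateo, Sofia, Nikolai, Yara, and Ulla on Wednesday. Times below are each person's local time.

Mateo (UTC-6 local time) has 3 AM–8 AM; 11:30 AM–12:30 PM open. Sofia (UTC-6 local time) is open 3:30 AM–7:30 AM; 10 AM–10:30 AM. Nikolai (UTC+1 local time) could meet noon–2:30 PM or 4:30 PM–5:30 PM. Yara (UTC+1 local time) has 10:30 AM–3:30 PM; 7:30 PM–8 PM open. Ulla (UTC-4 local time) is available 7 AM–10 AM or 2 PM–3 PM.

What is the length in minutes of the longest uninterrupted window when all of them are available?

Mateo in UTC: 09:00-14:00, 17:30-18:30 (add 6h to convert from UTC-6).
Sofia in UTC: 09:30-13:30, 16:00-16:30 (add 6h to convert from UTC-6).
Nikolai in UTC: 11:00-13:30, 15:30-16:30 (subtract 1h to convert from UTC+1).
Yara in UTC: 09:30-14:30, 18:30-19:00 (subtract 1h to convert from UTC+1).
Ulla in UTC: 11:00-14:00, 18:00-19:00 (add 4h to convert from UTC-4).
Mateo ∩ Sofia: 09:30-13:30.
Mateo ∩ Sofia ∩ Nikolai: 11:00-13:30.
Mateo ∩ Sofia ∩ Nikolai ∩ Yara: 11:00-13:30.
Mateo ∩ Sofia ∩ Nikolai ∩ Yara ∩ Ulla: 11:00-13:30.
The longest is 11:00-13:30 at 150 minutes.

150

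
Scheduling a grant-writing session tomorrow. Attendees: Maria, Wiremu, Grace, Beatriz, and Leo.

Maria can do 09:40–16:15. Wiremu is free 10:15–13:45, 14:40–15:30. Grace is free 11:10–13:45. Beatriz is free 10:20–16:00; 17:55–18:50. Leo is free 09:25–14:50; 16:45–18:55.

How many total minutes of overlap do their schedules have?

155

Maria ∩ Wiremu: 10:15-13:45, 14:40-15:30.
Maria ∩ Wiremu ∩ Grace: 11:10-13:45.
Maria ∩ Wiremu ∩ Grace ∩ Beatriz: 11:10-13:45.
Maria ∩ Wiremu ∩ Grace ∩ Beatriz ∩ Leo: 11:10-13:45.
Those are the intersection windows.
That's a single block of 155 minutes.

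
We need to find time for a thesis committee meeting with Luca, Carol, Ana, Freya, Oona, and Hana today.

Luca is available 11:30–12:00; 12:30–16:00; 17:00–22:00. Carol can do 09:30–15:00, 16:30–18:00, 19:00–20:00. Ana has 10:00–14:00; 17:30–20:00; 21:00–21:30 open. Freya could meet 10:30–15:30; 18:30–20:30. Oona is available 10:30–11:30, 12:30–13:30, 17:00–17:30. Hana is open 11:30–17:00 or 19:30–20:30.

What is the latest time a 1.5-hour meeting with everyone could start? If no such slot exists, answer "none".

Luca ∩ Carol: 11:30-12:00, 12:30-15:00, 17:00-18:00, 19:00-20:00.
Luca ∩ Carol ∩ Ana: 11:30-12:00, 12:30-14:00, 17:30-18:00, 19:00-20:00.
Luca ∩ Carol ∩ Ana ∩ Freya: 11:30-12:00, 12:30-14:00, 19:00-20:00.
Luca ∩ Carol ∩ Ana ∩ Freya ∩ Oona: 12:30-13:30.
Luca ∩ Carol ∩ Ana ∩ Freya ∩ Oona ∩ Hana: 12:30-13:30.
So the common availability across everyone is 12:30-13:30.
No common window is at least 90 minutes long.

none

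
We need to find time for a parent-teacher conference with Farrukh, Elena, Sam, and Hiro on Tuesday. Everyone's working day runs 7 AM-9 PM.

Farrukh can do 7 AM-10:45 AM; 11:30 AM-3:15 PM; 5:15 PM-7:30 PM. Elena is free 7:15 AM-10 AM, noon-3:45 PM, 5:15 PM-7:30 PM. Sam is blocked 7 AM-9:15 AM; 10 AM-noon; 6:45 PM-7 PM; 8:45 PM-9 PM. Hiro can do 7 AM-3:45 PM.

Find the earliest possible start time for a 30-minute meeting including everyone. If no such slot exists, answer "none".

09:15

Farrukh free: 07:00-10:45, 11:30-15:15, 17:15-19:30.
Elena free: 07:15-10:00, 12:00-15:45, 17:15-19:30.
Sam free: 09:15-10:00, 12:00-18:45, 19:00-20:45 (invert busy blocks within the working day).
Hiro free: 07:00-15:45.
Farrukh ∩ Elena: 07:15-10:00, 12:00-15:15, 17:15-19:30.
Farrukh ∩ Elena ∩ Sam: 09:15-10:00, 12:00-15:15, 17:15-18:45, 19:00-19:30.
Farrukh ∩ Elena ∩ Sam ∩ Hiro: 09:15-10:00, 12:00-15:15.
Those are the intersection windows.
The first common window of at least 30 minutes is 09:15-10:00, so the earliest start is 09:15.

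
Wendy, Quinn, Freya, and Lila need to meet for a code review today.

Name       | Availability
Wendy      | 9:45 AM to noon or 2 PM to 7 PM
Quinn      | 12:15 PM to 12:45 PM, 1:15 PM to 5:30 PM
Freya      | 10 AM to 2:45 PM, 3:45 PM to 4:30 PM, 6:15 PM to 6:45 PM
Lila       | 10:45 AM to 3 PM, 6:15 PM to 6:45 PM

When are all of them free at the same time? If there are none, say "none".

14:00-14:45

Wendy ∩ Quinn: 14:00-17:30.
Wendy ∩ Quinn ∩ Freya: 14:00-14:45, 15:45-16:30.
Wendy ∩ Quinn ∩ Freya ∩ Lila: 14:00-14:45.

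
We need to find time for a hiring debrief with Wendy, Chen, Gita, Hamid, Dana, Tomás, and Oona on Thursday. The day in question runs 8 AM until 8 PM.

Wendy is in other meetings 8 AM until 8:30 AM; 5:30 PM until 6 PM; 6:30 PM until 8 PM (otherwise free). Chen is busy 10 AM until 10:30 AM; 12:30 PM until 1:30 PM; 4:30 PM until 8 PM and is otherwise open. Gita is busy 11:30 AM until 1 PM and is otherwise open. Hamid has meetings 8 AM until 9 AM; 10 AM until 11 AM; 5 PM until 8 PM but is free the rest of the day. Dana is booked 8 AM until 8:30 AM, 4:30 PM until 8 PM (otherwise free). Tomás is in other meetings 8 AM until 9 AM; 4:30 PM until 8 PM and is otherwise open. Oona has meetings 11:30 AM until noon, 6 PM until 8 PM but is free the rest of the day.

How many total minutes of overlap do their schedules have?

Wendy free: 08:30-17:30, 18:00-18:30 (invert busy blocks within the working day).
Chen free: 08:00-10:00, 10:30-12:30, 13:30-16:30 (invert busy blocks within the working day).
Gita free: 08:00-11:30, 13:00-20:00 (invert busy blocks within the working day).
Hamid free: 09:00-10:00, 11:00-17:00 (invert busy blocks within the working day).
Dana free: 08:30-16:30 (invert busy blocks within the working day).
Tomás free: 09:00-16:30 (invert busy blocks within the working day).
Oona free: 08:00-11:30, 12:00-18:00 (invert busy blocks within the working day).
Wendy ∩ Chen: 08:30-10:00, 10:30-12:30, 13:30-16:30.
Wendy ∩ Chen ∩ Gita: 08:30-10:00, 10:30-11:30, 13:30-16:30.
Wendy ∩ Chen ∩ Gita ∩ Hamid: 09:00-10:00, 11:00-11:30, 13:30-16:30.
Wendy ∩ Chen ∩ Gita ∩ Hamid ∩ Dana: 09:00-10:00, 11:00-11:30, 13:30-16:30.
Wendy ∩ Chen ∩ Gita ∩ Hamid ∩ Dana ∩ Tomás: 09:00-10:00, 11:00-11:30, 13:30-16:30.
Wendy ∩ Chen ∩ Gita ∩ Hamid ∩ Dana ∩ Tomás ∩ Oona: 09:00-10:00, 11:00-11:30, 13:30-16:30.
Summing the common windows: 60 + 30 + 180 = 270 minutes.

270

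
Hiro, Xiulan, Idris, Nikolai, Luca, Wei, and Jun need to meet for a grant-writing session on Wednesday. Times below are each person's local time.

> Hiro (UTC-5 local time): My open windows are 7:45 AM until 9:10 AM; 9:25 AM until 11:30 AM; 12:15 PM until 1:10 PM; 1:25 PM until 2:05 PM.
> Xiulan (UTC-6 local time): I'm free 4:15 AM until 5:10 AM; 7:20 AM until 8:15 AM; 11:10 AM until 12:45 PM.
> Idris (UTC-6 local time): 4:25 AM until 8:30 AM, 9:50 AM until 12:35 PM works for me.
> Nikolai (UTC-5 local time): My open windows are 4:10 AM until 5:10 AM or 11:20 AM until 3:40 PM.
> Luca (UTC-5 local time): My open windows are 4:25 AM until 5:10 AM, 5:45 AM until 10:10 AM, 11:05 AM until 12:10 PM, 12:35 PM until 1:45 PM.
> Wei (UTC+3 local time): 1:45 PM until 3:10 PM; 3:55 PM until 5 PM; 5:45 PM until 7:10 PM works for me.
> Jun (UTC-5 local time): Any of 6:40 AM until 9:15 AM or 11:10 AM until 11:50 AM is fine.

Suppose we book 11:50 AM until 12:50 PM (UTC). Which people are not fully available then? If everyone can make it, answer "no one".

Hiro in UTC: 12:45-14:10, 14:25-16:30, 17:15-18:10, 18:25-19:05 (add 5h to convert from UTC-5).
Xiulan in UTC: 10:15-11:10, 13:20-14:15, 17:10-18:45 (add 6h to convert from UTC-6).
Idris in UTC: 10:25-14:30, 15:50-18:35 (add 6h to convert from UTC-6).
Nikolai in UTC: 09:10-10:10, 16:20-20:40 (add 5h to convert from UTC-5).
Luca in UTC: 09:25-10:10, 10:45-15:10, 16:05-17:10, 17:35-18:45 (add 5h to convert from UTC-5).
Wei in UTC: 10:45-12:10, 12:55-14:00, 14:45-16:10 (subtract 3h to convert from UTC+3).
Jun in UTC: 11:40-14:15, 16:10-16:50 (add 5h to convert from UTC-5).
Hiro: not fully free for 11:50-12:50. Xiulan: not fully free for 11:50-12:50. Idris: free for 11:50-12:50. Nikolai: not fully free for 11:50-12:50. Luca: free for 11:50-12:50. Wei: not fully free for 11:50-12:50. Jun: free for 11:50-12:50.

Hiro, Nikolai, Wei, Xiulan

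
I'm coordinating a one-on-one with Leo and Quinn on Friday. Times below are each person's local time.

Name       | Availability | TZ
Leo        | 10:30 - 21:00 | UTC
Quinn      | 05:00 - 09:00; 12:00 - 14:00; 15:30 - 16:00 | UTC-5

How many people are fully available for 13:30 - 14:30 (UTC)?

1

Leo in UTC: 10:30-21:00.
Quinn in UTC: 10:00-14:00, 17:00-19:00, 20:30-21:00 (add 5h to convert from UTC-5).
Leo can make the full 13:30-14:30 slot — that's 1.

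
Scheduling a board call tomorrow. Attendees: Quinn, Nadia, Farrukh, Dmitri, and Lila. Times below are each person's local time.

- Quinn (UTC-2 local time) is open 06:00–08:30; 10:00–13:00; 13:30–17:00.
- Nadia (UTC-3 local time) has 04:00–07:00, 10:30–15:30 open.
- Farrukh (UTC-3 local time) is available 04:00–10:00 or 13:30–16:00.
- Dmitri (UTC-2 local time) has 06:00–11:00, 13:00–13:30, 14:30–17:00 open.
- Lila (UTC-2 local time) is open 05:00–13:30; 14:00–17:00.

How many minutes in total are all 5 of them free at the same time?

240

Quinn in UTC: 08:00-10:30, 12:00-15:00, 15:30-19:00 (add 2h to convert from UTC-2).
Nadia in UTC: 07:00-10:00, 13:30-18:30 (add 3h to convert from UTC-3).
Farrukh in UTC: 07:00-13:00, 16:30-19:00 (add 3h to convert from UTC-3).
Dmitri in UTC: 08:00-13:00, 15:00-15:30, 16:30-19:00 (add 2h to convert from UTC-2).
Lila in UTC: 07:00-15:30, 16:00-19:00 (add 2h to convert from UTC-2).
Quinn ∩ Nadia: 08:00-10:00, 13:30-15:00, 15:30-18:30.
Quinn ∩ Nadia ∩ Farrukh: 08:00-10:00, 16:30-18:30.
Quinn ∩ Nadia ∩ Farrukh ∩ Dmitri: 08:00-10:00, 16:30-18:30.
Quinn ∩ Nadia ∩ Farrukh ∩ Dmitri ∩ Lila: 08:00-10:00, 16:30-18:30.
So the common availability across everyone is 08:00-10:00, 16:30-18:30.
Summing the common windows: 120 + 120 = 240 minutes.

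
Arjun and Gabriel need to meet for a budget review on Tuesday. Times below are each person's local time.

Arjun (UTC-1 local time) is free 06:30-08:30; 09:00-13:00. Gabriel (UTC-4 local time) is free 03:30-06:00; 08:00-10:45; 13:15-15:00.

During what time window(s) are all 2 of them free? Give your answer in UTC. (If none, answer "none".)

07:30-09:30, 12:00-14:00

Arjun in UTC: 07:30-09:30, 10:00-14:00 (add 1h to convert from UTC-1).
Gabriel in UTC: 07:30-10:00, 12:00-14:45, 17:15-19:00 (add 4h to convert from UTC-4).
Arjun ∩ Gabriel: 07:30-09:30, 12:00-14:00.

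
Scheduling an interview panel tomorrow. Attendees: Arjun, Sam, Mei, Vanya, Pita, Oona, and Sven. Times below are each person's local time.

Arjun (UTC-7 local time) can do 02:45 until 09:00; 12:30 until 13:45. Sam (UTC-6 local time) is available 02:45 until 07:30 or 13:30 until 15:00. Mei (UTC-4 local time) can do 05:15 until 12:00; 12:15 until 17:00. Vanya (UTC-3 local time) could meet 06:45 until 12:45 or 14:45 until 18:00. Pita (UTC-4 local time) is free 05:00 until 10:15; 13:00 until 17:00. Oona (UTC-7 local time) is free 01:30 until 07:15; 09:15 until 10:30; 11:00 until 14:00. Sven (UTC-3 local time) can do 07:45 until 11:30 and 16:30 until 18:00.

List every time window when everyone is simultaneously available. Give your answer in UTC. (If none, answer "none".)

Arjun in UTC: 09:45-16:00, 19:30-20:45 (add 7h to convert from UTC-7).
Sam in UTC: 08:45-13:30, 19:30-21:00 (add 6h to convert from UTC-6).
Mei in UTC: 09:15-16:00, 16:15-21:00 (add 4h to convert from UTC-4).
Vanya in UTC: 09:45-15:45, 17:45-21:00 (add 3h to convert from UTC-3).
Pita in UTC: 09:00-14:15, 17:00-21:00 (add 4h to convert from UTC-4).
Oona in UTC: 08:30-14:15, 16:15-17:30, 18:00-21:00 (add 7h to convert from UTC-7).
Sven in UTC: 10:45-14:30, 19:30-21:00 (add 3h to convert from UTC-3).
Arjun ∩ Sam: 09:45-13:30, 19:30-20:45.
Arjun ∩ Sam ∩ Mei: 09:45-13:30, 19:30-20:45.
Arjun ∩ Sam ∩ Mei ∩ Vanya: 09:45-13:30, 19:30-20:45.
Arjun ∩ Sam ∩ Mei ∩ Vanya ∩ Pita: 09:45-13:30, 19:30-20:45.
Arjun ∩ Sam ∩ Mei ∩ Vanya ∩ Pita ∩ Oona: 09:45-13:30, 19:30-20:45.
Arjun ∩ Sam ∩ Mei ∩ Vanya ∩ Pita ∩ Oona ∩ Sven: 10:45-13:30, 19:30-20:45.
Those are the intersection windows.

10:45-13:30, 19:30-20:45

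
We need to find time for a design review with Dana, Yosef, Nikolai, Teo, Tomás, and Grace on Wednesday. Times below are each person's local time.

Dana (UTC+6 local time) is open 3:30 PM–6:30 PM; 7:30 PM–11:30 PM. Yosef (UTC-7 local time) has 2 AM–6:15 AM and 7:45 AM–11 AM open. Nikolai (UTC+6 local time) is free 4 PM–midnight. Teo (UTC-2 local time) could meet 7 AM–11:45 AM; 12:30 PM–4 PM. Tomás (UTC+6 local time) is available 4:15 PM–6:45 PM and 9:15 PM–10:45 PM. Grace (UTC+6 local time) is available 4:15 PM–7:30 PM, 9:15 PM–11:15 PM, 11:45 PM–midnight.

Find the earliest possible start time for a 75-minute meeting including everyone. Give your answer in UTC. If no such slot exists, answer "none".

10:15

Dana in UTC: 09:30-12:30, 13:30-17:30 (subtract 6h to convert from UTC+6).
Yosef in UTC: 09:00-13:15, 14:45-18:00 (add 7h to convert from UTC-7).
Nikolai in UTC: 10:00-18:00 (subtract 6h to convert from UTC+6).
Teo in UTC: 09:00-13:45, 14:30-18:00 (add 2h to convert from UTC-2).
Tomás in UTC: 10:15-12:45, 15:15-16:45 (subtract 6h to convert from UTC+6).
Grace in UTC: 10:15-13:30, 15:15-17:15, 17:45-18:00 (subtract 6h to convert from UTC+6).
Dana ∩ Yosef: 09:30-12:30, 14:45-17:30.
Dana ∩ Yosef ∩ Nikolai: 10:00-12:30, 14:45-17:30.
Dana ∩ Yosef ∩ Nikolai ∩ Teo: 10:00-12:30, 14:45-17:30.
Dana ∩ Yosef ∩ Nikolai ∩ Teo ∩ Tomás: 10:15-12:30, 15:15-16:45.
Dana ∩ Yosef ∩ Nikolai ∩ Teo ∩ Tomás ∩ Grace: 10:15-12:30, 15:15-16:45.
The first common window of at least 75 minutes is 10:15-12:30, so the earliest start is 10:15.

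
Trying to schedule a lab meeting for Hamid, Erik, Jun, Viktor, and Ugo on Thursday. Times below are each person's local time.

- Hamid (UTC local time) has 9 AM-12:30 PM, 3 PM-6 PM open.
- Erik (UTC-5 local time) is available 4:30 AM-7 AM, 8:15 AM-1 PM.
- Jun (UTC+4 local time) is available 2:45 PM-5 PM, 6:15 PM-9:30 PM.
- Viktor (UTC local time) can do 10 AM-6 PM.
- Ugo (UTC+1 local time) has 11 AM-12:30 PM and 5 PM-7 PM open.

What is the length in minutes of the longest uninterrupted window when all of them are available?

Hamid in UTC: 09:00-12:30, 15:00-18:00.
Erik in UTC: 09:30-12:00, 13:15-18:00 (add 5h to convert from UTC-5).
Jun in UTC: 10:45-13:00, 14:15-17:30 (subtract 4h to convert from UTC+4).
Viktor in UTC: 10:00-18:00.
Ugo in UTC: 10:00-11:30, 16:00-18:00 (subtract 1h to convert from UTC+1).
Hamid ∩ Erik: 09:30-12:00, 15:00-18:00.
Hamid ∩ Erik ∩ Jun: 10:45-12:00, 15:00-17:30.
Hamid ∩ Erik ∩ Jun ∩ Viktor: 10:45-12:00, 15:00-17:30.
Hamid ∩ Erik ∩ Jun ∩ Viktor ∩ Ugo: 10:45-11:30, 16:00-17:30.
So the common availability across everyone is 10:45-11:30, 16:00-17:30.
The longest is 16:00-17:30 at 90 minutes.

90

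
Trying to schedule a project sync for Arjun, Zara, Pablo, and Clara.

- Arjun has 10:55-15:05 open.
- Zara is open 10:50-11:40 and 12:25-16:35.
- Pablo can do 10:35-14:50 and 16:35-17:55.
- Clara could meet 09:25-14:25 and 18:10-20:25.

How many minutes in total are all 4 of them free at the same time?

Arjun ∩ Zara: 10:55-11:40, 12:25-15:05.
Arjun ∩ Zara ∩ Pablo: 10:55-11:40, 12:25-14:50.
Arjun ∩ Zara ∩ Pablo ∩ Clara: 10:55-11:40, 12:25-14:25.
So the common availability across everyone is 10:55-11:40, 12:25-14:25.
Summing the common windows: 45 + 120 = 165 minutes.

165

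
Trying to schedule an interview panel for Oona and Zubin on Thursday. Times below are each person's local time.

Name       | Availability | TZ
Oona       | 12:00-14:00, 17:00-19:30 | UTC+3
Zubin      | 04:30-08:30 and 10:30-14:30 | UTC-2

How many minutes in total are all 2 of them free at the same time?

240

Oona in UTC: 09:00-11:00, 14:00-16:30 (subtract 3h to convert from UTC+3).
Zubin in UTC: 06:30-10:30, 12:30-16:30 (add 2h to convert from UTC-2).
Oona ∩ Zubin: 09:00-10:30, 14:00-16:30.
Those are the intersection windows.
Summing the common windows: 90 + 150 = 240 minutes.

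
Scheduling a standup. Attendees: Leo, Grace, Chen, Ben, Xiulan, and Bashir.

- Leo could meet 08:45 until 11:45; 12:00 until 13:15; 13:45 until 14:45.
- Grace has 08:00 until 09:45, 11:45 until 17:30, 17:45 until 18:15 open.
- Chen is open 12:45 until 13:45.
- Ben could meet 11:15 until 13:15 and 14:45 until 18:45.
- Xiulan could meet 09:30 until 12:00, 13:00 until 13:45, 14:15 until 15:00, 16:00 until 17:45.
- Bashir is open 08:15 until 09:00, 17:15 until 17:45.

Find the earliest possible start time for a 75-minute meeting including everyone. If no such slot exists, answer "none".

none

Leo ∩ Grace: 08:45-09:45, 12:00-13:15, 13:45-14:45.
Leo ∩ Grace ∩ Chen: 12:45-13:15.
Leo ∩ Grace ∩ Chen ∩ Ben: 12:45-13:15.
Leo ∩ Grace ∩ Chen ∩ Ben ∩ Xiulan: 13:00-13:15.
Leo ∩ Grace ∩ Chen ∩ Ben ∩ Xiulan ∩ Bashir: ∅.
There is no time when everyone is free.
No common window is at least 75 minutes long.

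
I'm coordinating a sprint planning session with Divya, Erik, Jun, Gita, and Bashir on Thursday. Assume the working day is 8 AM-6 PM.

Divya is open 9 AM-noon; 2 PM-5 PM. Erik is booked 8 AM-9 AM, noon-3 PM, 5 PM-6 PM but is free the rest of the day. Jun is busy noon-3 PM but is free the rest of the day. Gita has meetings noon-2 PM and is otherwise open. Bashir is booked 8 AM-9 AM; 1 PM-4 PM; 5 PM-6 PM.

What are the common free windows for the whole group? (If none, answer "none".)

Divya free: 09:00-12:00, 14:00-17:00.
Erik free: 09:00-12:00, 15:00-17:00 (invert busy blocks within the working day).
Jun free: 08:00-12:00, 15:00-18:00 (invert busy blocks within the working day).
Gita free: 08:00-12:00, 14:00-18:00 (invert busy blocks within the working day).
Bashir free: 09:00-13:00, 16:00-17:00 (invert busy blocks within the working day).
Divya ∩ Erik: 09:00-12:00, 15:00-17:00.
Divya ∩ Erik ∩ Jun: 09:00-12:00, 15:00-17:00.
Divya ∩ Erik ∩ Jun ∩ Gita: 09:00-12:00, 15:00-17:00.
Divya ∩ Erik ∩ Jun ∩ Gita ∩ Bashir: 09:00-12:00, 16:00-17:00.

09:00-12:00, 16:00-17:00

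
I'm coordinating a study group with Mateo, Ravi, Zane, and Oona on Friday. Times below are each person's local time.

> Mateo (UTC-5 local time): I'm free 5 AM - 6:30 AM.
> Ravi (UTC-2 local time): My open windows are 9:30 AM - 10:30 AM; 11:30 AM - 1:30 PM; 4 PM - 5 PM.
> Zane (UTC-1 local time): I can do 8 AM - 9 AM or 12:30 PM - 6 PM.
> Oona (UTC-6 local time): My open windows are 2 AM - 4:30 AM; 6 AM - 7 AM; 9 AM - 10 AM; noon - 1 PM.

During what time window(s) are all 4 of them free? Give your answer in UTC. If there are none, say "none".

Mateo in UTC: 10:00-11:30 (add 5h to convert from UTC-5).
Ravi in UTC: 11:30-12:30, 13:30-15:30, 18:00-19:00 (add 2h to convert from UTC-2).
Zane in UTC: 09:00-10:00, 13:30-19:00 (add 1h to convert from UTC-1).
Oona in UTC: 08:00-10:30, 12:00-13:00, 15:00-16:00, 18:00-19:00 (add 6h to convert from UTC-6).
Mateo ∩ Ravi: ∅.
Mateo ∩ Ravi ∩ Zane: ∅.
Mateo ∩ Ravi ∩ Zane ∩ Oona: ∅.
There is no time when everyone is free.

none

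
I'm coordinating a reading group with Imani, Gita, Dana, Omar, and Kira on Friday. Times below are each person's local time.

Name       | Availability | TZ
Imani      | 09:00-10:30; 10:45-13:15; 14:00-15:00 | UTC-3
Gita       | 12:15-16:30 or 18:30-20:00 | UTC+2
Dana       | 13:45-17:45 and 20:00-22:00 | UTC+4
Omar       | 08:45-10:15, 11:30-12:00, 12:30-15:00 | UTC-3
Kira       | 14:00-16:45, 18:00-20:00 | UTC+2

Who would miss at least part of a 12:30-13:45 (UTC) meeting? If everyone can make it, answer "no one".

Imani in UTC: 12:00-13:30, 13:45-16:15, 17:00-18:00 (add 3h to convert from UTC-3).
Gita in UTC: 10:15-14:30, 16:30-18:00 (subtract 2h to convert from UTC+2).
Dana in UTC: 09:45-13:45, 16:00-18:00 (subtract 4h to convert from UTC+4).
Omar in UTC: 11:45-13:15, 14:30-15:00, 15:30-18:00 (add 3h to convert from UTC-3).
Kira in UTC: 12:00-14:45, 16:00-18:00 (subtract 2h to convert from UTC+2).
Imani: not fully free for 12:30-13:45. Gita: free for 12:30-13:45. Dana: free for 12:30-13:45. Omar: not fully free for 12:30-13:45. Kira: free for 12:30-13:45.

Imani, Omar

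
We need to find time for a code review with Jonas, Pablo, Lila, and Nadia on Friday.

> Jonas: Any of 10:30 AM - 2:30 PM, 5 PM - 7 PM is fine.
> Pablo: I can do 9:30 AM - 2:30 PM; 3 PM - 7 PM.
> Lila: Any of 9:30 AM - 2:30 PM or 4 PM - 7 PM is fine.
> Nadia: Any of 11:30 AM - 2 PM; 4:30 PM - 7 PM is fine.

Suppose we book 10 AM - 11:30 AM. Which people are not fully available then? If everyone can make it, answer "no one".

Jonas, Nadia

Jonas: not fully free for 10:00-11:30. Pablo: free for 10:00-11:30. Lila: free for 10:00-11:30. Nadia: not fully free for 10:00-11:30.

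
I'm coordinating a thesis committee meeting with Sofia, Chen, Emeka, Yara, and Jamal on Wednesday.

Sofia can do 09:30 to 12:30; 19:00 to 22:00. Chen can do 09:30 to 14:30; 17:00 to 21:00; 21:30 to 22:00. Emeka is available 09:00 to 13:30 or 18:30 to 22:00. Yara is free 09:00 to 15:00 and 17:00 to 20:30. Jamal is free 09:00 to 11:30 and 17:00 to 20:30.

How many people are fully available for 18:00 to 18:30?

Chen, Yara, and Jamal can make the full 18:00-18:30 slot — that's 3.

3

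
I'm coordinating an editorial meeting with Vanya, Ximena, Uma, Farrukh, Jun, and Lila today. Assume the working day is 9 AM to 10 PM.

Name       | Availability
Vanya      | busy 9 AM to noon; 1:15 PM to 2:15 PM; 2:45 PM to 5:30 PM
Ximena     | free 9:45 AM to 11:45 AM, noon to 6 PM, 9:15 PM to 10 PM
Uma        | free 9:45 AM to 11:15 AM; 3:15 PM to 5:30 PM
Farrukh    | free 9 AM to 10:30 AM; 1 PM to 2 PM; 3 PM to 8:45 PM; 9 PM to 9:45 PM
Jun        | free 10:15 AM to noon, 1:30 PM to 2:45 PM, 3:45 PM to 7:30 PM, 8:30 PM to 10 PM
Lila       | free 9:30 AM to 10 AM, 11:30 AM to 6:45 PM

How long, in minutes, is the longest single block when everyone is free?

Vanya free: 12:00-13:15, 14:15-14:45, 17:30-22:00 (invert busy blocks within the working day).
Ximena free: 09:45-11:45, 12:00-18:00, 21:15-22:00.
Uma free: 09:45-11:15, 15:15-17:30.
Farrukh free: 09:00-10:30, 13:00-14:00, 15:00-20:45, 21:00-21:45.
Jun free: 10:15-12:00, 13:30-14:45, 15:45-19:30, 20:30-22:00.
Lila free: 09:30-10:00, 11:30-18:45.
Vanya ∩ Ximena: 12:00-13:15, 14:15-14:45, 17:30-18:00, 21:15-22:00.
Vanya ∩ Ximena ∩ Uma: ∅.
Vanya ∩ Ximena ∩ Uma ∩ Farrukh: ∅.
Vanya ∩ Ximena ∩ Uma ∩ Farrukh ∩ Jun: ∅.
Vanya ∩ Ximena ∩ Uma ∩ Farrukh ∩ Jun ∩ Lila: ∅.
There is no time when everyone is free.
No common window exists, so the longest block is 0 minutes.

0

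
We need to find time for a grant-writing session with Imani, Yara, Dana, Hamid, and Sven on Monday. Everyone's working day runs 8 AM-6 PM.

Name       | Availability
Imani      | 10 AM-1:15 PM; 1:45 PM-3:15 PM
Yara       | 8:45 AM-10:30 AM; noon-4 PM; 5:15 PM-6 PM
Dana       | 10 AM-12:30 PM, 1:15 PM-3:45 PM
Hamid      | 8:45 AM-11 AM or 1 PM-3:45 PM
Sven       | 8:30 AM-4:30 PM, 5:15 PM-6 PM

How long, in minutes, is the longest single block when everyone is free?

Imani ∩ Yara: 10:00-10:30, 12:00-13:15, 13:45-15:15.
Imani ∩ Yara ∩ Dana: 10:00-10:30, 12:00-12:30, 13:45-15:15.
Imani ∩ Yara ∩ Dana ∩ Hamid: 10:00-10:30, 13:45-15:15.
Imani ∩ Yara ∩ Dana ∩ Hamid ∩ Sven: 10:00-10:30, 13:45-15:15.
The longest is 13:45-15:15 at 90 minutes.

90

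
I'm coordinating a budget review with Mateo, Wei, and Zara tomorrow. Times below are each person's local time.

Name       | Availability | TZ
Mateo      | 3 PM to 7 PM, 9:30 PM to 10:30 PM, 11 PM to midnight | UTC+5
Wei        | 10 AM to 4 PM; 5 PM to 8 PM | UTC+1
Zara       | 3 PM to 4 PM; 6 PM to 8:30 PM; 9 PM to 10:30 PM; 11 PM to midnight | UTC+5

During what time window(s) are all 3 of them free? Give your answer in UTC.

Mateo in UTC: 10:00-14:00, 16:30-17:30, 18:00-19:00 (subtract 5h to convert from UTC+5).
Wei in UTC: 09:00-15:00, 16:00-19:00 (subtract 1h to convert from UTC+1).
Zara in UTC: 10:00-11:00, 13:00-15:30, 16:00-17:30, 18:00-19:00 (subtract 5h to convert from UTC+5).
Mateo ∩ Wei: 10:00-14:00, 16:30-17:30, 18:00-19:00.
Mateo ∩ Wei ∩ Zara: 10:00-11:00, 13:00-14:00, 16:30-17:30, 18:00-19:00.

10:00-11:00, 13:00-14:00, 16:30-17:30, 18:00-19:00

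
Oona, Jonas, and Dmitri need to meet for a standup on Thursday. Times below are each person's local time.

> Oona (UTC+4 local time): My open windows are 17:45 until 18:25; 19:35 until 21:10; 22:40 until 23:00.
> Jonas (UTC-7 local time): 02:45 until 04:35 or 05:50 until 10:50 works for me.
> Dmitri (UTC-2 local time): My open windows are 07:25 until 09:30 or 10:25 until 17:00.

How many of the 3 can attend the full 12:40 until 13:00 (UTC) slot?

1

Oona in UTC: 13:45-14:25, 15:35-17:10, 18:40-19:00 (subtract 4h to convert from UTC+4).
Jonas in UTC: 09:45-11:35, 12:50-17:50 (add 7h to convert from UTC-7).
Dmitri in UTC: 09:25-11:30, 12:25-19:00 (add 2h to convert from UTC-2).
Dmitri can make the full 12:40-13:00 slot — that's 1.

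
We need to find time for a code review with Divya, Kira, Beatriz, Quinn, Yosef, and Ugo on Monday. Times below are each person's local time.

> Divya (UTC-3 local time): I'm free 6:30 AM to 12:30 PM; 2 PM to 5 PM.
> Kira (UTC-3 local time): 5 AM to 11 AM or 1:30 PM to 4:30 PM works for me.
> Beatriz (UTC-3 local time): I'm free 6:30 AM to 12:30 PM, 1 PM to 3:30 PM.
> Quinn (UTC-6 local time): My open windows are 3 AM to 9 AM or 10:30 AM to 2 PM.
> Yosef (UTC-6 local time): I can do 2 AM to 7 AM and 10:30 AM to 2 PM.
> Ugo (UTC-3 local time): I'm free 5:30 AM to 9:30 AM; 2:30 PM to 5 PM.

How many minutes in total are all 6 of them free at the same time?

240

Divya in UTC: 09:30-15:30, 17:00-20:00 (add 3h to convert from UTC-3).
Kira in UTC: 08:00-14:00, 16:30-19:30 (add 3h to convert from UTC-3).
Beatriz in UTC: 09:30-15:30, 16:00-18:30 (add 3h to convert from UTC-3).
Quinn in UTC: 09:00-15:00, 16:30-20:00 (add 6h to convert from UTC-6).
Yosef in UTC: 08:00-13:00, 16:30-20:00 (add 6h to convert from UTC-6).
Ugo in UTC: 08:30-12:30, 17:30-20:00 (add 3h to convert from UTC-3).
Divya ∩ Kira: 09:30-14:00, 17:00-19:30.
Divya ∩ Kira ∩ Beatriz: 09:30-14:00, 17:00-18:30.
Divya ∩ Kira ∩ Beatriz ∩ Quinn: 09:30-14:00, 17:00-18:30.
Divya ∩ Kira ∩ Beatriz ∩ Quinn ∩ Yosef: 09:30-13:00, 17:00-18:30.
Divya ∩ Kira ∩ Beatriz ∩ Quinn ∩ Yosef ∩ Ugo: 09:30-12:30, 17:30-18:30.
Summing the common windows: 180 + 60 = 240 minutes.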